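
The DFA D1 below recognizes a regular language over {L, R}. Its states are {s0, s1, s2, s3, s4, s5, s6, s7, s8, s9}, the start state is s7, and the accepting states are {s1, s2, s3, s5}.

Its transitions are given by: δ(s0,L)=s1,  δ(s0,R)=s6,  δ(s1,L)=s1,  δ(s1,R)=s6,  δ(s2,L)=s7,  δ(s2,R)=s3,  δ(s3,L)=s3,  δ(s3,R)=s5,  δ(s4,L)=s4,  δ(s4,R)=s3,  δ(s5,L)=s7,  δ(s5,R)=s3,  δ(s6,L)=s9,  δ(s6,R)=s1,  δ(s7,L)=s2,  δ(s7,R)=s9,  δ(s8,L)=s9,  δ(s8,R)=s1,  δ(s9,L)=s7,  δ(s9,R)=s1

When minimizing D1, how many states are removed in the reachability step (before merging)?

Starting at s7 and following transitions, the reachable set is {s1, s2, s3, s5, s6, s7, s9}. That leaves s0, s4, s8 unreachable — 3 in total.

3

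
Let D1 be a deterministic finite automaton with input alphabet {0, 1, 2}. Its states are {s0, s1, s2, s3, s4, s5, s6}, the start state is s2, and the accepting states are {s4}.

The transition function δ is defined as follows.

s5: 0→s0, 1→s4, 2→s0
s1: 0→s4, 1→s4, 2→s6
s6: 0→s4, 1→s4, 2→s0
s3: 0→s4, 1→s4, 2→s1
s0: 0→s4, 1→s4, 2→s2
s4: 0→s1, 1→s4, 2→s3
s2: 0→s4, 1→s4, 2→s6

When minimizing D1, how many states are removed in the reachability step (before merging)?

1

No path from s2 leads to s5; the other 6 states are all reachable.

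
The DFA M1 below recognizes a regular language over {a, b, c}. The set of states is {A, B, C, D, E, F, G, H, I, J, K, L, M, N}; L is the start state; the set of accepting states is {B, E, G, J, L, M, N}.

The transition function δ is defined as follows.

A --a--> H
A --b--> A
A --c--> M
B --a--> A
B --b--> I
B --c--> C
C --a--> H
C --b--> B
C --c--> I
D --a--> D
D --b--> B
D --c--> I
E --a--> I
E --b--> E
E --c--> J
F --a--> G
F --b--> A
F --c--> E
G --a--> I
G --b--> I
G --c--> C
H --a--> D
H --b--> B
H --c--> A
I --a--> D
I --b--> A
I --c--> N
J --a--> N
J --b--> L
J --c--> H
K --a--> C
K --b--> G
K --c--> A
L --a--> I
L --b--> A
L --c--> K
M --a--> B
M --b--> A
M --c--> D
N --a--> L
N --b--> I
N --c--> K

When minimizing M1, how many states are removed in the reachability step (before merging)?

3

No path from L leads to E, F, J; the other 11 states are all reachable.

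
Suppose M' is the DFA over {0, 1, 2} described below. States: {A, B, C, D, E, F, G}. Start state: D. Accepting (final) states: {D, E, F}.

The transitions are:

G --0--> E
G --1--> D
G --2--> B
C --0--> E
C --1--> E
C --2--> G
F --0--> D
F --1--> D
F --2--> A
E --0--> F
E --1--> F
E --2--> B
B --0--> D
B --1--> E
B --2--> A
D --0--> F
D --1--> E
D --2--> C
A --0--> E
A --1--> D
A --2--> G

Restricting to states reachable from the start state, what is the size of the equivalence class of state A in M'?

4

All states are reachable from the start state.
Initial partition by acceptance: {D,E,F} | {A,B,C,G}.
No further refinement is possible. Final partition (2 blocks): {D,E,F} | {A,B,C,G}.
State A belongs to the block {A,B,C,G}, which has 4 states.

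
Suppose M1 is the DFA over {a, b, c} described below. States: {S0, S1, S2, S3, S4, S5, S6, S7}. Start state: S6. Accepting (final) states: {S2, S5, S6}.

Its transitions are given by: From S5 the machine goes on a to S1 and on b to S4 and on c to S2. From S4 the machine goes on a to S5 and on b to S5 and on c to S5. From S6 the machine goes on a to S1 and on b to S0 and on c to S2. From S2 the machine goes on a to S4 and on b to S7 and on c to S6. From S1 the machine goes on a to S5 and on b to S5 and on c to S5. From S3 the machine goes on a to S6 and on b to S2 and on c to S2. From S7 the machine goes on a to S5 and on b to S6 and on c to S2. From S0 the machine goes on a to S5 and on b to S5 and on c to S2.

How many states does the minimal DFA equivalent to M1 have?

Reachable states from the start: {S0,S1,S2,S4,S5,S6,S7}. Unreachable: {S3} — drop them.
P0 = {S2,S5,S6} | {S0,S1,S4,S7}.
No further refinement is possible. Final partition (2 blocks): {S2,S5,S6} | {S0,S1,S4,S7}.

2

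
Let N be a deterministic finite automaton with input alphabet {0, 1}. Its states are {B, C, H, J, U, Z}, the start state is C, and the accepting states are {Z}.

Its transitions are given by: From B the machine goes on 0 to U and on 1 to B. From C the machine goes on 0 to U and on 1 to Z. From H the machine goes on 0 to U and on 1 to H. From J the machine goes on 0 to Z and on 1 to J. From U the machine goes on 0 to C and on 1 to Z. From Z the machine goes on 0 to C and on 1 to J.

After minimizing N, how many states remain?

Reachable states from the start: {C,J,U,Z}. Unreachable: {B,H} — drop them.
Initial partition by acceptance: {Z} | {C,J,U}.
On input 0, block {C,J,U} splits into {C,U} and {J}.
The partition is now stable with 3 blocks: {Z} | {C,U} | {J}.

3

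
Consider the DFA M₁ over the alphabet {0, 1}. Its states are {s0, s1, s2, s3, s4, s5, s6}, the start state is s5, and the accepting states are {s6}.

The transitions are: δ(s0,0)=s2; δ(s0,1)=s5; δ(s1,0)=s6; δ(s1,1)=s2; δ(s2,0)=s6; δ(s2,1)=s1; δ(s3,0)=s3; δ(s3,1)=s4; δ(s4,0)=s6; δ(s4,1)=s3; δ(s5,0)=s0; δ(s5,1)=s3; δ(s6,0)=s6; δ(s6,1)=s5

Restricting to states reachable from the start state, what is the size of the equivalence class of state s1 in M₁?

Every state is reachable, so we keep all 7.
Initial partition by acceptance: {s6} | {s0,s1,s2,s3,s4,s5}.
Refine {s0,s1,s2,s3,s4,s5} on symbol 0: members go to different blocks, giving {s0,s3,s5} and {s1,s2,s4}.
Refine {s0,s3,s5} on symbol 0: members go to different blocks, giving {s3,s5} and {s0}.
On input 0, block {s3,s5} splits into {s3} and {s5}.
Split {s1,s2,s4} by δ(·,1) → {s1,s2} and {s4}.
The partition is now stable with 6 blocks: {s6} | {s3} | {s1,s2} | {s0} | {s5} | {s4}.
State s1 belongs to the block {s1,s2}, which has 2 states.

2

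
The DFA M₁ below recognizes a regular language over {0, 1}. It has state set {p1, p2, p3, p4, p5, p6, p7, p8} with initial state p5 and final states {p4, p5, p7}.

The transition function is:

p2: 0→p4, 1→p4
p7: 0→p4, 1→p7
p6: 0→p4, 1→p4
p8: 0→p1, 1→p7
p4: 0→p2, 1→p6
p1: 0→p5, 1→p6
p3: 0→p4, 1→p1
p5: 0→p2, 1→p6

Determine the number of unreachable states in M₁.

Starting at p5 and following transitions, the reachable set is {p2, p4, p5, p6}. That leaves p1, p3, p7, p8 unreachable — 4 in total.

4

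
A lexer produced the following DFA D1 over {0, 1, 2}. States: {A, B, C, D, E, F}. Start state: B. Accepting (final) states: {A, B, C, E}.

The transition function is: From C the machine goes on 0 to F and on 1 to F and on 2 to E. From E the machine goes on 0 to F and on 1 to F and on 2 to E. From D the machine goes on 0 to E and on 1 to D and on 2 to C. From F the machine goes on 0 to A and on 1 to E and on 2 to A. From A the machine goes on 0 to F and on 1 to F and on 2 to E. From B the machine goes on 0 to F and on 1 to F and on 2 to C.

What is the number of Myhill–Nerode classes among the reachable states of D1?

2

States {D} cannot be reached from the start state, so discard them.
Initial partition by acceptance: {A,B,C,E} | {F}.
The partition is now stable with 2 blocks: {A,B,C,E} | {F}.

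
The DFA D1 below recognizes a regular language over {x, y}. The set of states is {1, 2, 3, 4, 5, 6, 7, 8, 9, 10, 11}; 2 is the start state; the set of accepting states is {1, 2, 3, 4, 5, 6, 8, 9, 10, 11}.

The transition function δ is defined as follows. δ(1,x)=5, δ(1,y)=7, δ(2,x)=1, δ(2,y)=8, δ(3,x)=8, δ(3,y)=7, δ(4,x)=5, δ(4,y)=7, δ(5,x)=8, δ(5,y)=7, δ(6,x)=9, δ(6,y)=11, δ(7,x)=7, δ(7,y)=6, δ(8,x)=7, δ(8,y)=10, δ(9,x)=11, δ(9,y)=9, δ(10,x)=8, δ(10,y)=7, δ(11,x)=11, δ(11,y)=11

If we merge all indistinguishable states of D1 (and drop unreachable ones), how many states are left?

6

States {3,4} cannot be reached from the start state, so discard them.
P0 = {1,2,5,6,8,9,10,11} | {7}.
Split {1,2,5,6,8,9,10,11} by δ(·,x) → {1,2,5,6,9,10,11} and {8}.
Split {1,2,5,6,9,10,11} by δ(·,x) → {1,2,6,9,11} and {5,10}.
Refine {1,2,6,9,11} on symbol x: members go to different blocks, giving {2,6,9,11} and {1}.
Refine {2,6,9,11} on symbol x: members go to different blocks, giving {6,9,11} and {2}.
The partition is now stable with 6 blocks: {6,9,11} | {7} | {8} | {5,10} | {1} | {2}.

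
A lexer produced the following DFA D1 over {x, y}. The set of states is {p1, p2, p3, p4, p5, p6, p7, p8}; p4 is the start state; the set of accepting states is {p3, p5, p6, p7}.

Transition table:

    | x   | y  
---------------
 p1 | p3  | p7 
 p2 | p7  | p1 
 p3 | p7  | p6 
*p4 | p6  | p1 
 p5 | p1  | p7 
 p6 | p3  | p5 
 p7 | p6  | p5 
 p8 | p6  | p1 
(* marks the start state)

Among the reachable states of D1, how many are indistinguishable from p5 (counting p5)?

Reachable states from the start: {p1,p3,p4,p5,p6,p7}. Unreachable: {p2,p8} — drop them.
P0 = {p3,p5,p6,p7} | {p1,p4}.
On input x, block {p3,p5,p6,p7} splits into {p3,p6,p7} and {p5}.
Refine {p3,p6,p7} on symbol y: members go to different blocks, giving {p6,p7} and {p3}.
Split {p6,p7} by δ(·,x) → {p6} and {p7}.
On input x, block {p1,p4} splits into {p1} and {p4}.
No further refinement is possible. Final partition (6 blocks): {p6} | {p1} | {p5} | {p3} | {p7} | {p4}.
The equivalence class containing p5 is {p5}, of size 1.

1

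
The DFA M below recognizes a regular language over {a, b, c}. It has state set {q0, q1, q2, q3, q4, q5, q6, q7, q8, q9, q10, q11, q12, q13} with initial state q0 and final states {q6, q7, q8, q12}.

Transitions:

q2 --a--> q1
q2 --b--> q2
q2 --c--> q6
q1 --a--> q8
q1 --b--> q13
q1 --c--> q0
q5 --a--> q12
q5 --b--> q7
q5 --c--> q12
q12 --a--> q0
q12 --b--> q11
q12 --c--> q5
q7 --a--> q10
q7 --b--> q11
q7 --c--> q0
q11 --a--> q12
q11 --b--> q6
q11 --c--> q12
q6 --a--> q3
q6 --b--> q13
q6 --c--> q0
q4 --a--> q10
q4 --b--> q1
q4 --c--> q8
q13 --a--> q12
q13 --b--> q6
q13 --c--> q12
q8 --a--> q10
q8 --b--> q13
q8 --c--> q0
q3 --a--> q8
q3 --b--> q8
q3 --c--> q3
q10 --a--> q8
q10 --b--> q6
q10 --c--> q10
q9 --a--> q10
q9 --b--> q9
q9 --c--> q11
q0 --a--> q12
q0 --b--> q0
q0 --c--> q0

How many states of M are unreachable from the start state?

4

No path from q0 leads to q1, q2, q4, q9; the other 10 states are all reachable.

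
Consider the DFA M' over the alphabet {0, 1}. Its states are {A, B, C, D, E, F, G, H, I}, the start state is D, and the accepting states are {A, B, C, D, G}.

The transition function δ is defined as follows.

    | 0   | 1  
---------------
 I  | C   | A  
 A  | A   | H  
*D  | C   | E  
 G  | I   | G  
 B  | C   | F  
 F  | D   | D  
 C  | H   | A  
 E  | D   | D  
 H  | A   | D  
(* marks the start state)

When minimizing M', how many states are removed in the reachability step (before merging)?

4

Starting at D and following transitions, the reachable set is {A, C, D, E, H}. That leaves B, F, G, I unreachable — 4 in total.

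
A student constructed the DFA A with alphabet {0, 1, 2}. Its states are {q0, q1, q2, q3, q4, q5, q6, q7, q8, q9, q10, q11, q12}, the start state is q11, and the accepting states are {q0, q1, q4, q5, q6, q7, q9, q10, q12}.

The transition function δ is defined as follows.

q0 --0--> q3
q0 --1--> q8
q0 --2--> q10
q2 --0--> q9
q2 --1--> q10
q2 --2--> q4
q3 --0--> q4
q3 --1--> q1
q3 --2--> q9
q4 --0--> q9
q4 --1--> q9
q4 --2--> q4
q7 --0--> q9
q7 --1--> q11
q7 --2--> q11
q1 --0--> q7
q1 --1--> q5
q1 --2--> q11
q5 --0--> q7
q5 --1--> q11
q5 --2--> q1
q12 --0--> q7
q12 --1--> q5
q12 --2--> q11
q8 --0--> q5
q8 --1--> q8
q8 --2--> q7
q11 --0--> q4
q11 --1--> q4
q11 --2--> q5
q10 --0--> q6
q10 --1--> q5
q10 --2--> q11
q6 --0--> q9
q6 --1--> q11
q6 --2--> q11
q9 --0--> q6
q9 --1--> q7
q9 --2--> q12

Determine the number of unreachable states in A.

No path from q11 leads to q0, q2, q3, q8, q10; the other 8 states are all reachable.

5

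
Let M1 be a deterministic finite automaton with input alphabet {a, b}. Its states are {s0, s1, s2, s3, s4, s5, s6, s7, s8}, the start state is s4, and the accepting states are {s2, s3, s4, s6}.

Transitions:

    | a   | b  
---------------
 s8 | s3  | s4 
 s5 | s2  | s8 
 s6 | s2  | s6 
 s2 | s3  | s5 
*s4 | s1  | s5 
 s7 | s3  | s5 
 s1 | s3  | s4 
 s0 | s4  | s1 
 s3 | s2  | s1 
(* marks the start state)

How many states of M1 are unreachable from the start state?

3

Starting at s4 and following transitions, the reachable set is {s1, s2, s3, s4, s5, s8}. That leaves s0, s6, s7 unreachable — 3 in total.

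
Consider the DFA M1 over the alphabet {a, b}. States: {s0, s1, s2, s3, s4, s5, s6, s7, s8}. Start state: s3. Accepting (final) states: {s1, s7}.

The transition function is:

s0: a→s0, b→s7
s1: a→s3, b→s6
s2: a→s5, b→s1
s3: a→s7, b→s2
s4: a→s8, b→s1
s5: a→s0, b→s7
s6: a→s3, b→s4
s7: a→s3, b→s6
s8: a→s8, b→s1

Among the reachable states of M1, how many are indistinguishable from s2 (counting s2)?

5

All states are reachable from the start state.
P0 = {s1,s7} | {s0,s2,s3,s4,s5,s6,s8}.
Split {s0,s2,s3,s4,s5,s6,s8} by δ(·,a) → {s0,s2,s4,s5,s6,s8} and {s3}.
Refine {s0,s2,s4,s5,s6,s8} on symbol a: members go to different blocks, giving {s0,s2,s4,s5,s8} and {s6}.
No further refinement is possible. Final partition (4 blocks): {s1,s7} | {s0,s2,s4,s5,s8} | {s3} | {s6}.
State s2 belongs to the block {s0,s2,s4,s5,s8}, which has 5 states.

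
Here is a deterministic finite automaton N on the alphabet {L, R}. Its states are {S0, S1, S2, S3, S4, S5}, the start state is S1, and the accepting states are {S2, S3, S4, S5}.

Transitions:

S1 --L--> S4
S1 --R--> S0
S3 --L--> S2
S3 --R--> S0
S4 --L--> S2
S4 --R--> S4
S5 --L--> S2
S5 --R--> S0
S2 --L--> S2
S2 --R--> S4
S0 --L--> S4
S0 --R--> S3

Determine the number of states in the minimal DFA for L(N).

4

First remove the unreachable states {S5}; 5 states remain.
Initial partition by acceptance: {S2,S3,S4} | {S0,S1}.
Split {S2,S3,S4} by δ(·,R) → {S2,S4} and {S3}.
Refine {S0,S1} on symbol R: members go to different blocks, giving {S0} and {S1}.
No further refinement is possible. Final partition (4 blocks): {S2,S4} | {S0} | {S3} | {S1}.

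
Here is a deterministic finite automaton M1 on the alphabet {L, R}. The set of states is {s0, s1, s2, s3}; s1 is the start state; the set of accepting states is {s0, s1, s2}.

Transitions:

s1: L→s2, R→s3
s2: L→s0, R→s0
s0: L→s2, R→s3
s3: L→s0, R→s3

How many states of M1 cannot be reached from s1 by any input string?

A breadth-first search from the start state visits every state.

0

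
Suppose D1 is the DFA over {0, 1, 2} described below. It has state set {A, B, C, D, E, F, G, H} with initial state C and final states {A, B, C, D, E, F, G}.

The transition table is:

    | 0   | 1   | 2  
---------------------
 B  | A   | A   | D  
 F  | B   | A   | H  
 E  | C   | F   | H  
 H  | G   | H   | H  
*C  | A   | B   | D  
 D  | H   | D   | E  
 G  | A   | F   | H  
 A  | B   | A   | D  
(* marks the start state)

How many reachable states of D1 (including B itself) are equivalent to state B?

3

P0 = {A,B,C,D,E,F,G} | {H}.
On input 0, block {A,B,C,D,E,F,G} splits into {A,B,C,E,F,G} and {D}.
Split {A,B,C,E,F,G} by δ(·,2) → {A,B,C} and {E,F,G}.
Split {E,F,G} by δ(·,1) → {E,G} and {F}.
The partition is now stable with 5 blocks: {A,B,C} | {H} | {D} | {E,G} | {F}.
State B belongs to the block {A,B,C}, which has 3 states.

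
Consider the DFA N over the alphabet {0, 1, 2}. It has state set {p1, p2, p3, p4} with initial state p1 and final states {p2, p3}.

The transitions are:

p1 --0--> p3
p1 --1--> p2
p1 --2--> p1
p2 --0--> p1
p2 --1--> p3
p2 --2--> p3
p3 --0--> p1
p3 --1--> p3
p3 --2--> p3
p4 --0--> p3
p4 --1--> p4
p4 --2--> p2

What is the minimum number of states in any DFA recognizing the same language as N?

2

First remove the unreachable states {p4}; 3 states remain.
Initial partition by acceptance: {p2,p3} | {p1}.
Stable partition: {p2,p3} | {p1} — 2 equivalence classes.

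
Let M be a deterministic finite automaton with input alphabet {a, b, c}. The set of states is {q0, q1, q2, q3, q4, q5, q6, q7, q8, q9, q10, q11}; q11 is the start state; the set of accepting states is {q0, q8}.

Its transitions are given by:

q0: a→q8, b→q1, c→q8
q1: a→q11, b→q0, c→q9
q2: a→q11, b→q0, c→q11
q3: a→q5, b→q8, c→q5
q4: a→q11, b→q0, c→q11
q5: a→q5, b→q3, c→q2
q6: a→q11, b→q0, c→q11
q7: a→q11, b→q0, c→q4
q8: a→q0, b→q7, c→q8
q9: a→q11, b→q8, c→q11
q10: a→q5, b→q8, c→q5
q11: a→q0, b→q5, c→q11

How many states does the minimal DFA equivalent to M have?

Reachable states from the start: {q0,q1,q2,q3,q4,q5,q7,q8,q9,q11}. Unreachable: {q6,q10} — drop them.
Start with accepting vs non-accepting: {q0,q8} | {q1,q2,q3,q4,q5,q7,q9,q11}.
Split {q1,q2,q3,q4,q5,q7,q9,q11} by δ(·,a) → {q1,q2,q3,q4,q5,q7,q9} and {q11}.
Refine {q1,q2,q3,q4,q5,q7,q9} on symbol a: members go to different blocks, giving {q1,q2,q4,q7,q9} and {q3,q5}.
On input c, block {q1,q2,q4,q7,q9} splits into {q2,q4,q9} and {q1,q7}.
On input b, block {q3,q5} splits into {q3} and {q5}.
The partition is now stable with 6 blocks: {q0,q8} | {q2,q4,q9} | {q11} | {q3} | {q1,q7} | {q5}.

6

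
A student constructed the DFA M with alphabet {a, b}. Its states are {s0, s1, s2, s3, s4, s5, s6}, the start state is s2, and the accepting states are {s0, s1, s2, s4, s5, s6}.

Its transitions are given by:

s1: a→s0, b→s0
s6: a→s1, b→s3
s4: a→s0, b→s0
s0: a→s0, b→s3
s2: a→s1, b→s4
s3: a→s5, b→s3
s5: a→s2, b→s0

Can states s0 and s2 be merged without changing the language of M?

No

First remove the unreachable states {s6}; 6 states remain.
P0 = {s0,s1,s2,s4,s5} | {s3}.
Refine {s0,s1,s2,s4,s5} on symbol b: members go to different blocks, giving {s1,s2,s4,s5} and {s0}.
Split {s1,s2,s4,s5} by δ(·,a) → {s1,s4} and {s2,s5}.
On input a, block {s2,s5} splits into {s2} and {s5}.
Stable partition: {s1,s4} | {s3} | {s0} | {s2} | {s5} — 5 equivalence classes.
s0 and s2 end up in different blocks, so they are distinguishable. For instance, the string 'b' is accepted from only s2.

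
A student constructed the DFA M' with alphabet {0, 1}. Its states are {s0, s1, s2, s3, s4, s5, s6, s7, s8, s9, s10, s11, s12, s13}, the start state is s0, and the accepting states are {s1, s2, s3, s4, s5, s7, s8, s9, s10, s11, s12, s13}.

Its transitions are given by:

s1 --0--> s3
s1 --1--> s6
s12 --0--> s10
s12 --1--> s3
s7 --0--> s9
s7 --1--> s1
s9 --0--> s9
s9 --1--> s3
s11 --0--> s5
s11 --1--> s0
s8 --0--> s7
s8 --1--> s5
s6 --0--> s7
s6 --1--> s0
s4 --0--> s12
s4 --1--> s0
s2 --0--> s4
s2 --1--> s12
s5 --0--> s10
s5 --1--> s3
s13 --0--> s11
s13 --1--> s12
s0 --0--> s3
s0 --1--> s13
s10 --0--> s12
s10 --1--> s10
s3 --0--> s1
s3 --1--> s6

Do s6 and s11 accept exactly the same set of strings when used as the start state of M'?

First remove the unreachable states {s2,s4,s8}; 11 states remain.
Initial partition by acceptance: {s1,s3,s5,s7,s9,s10,s11,s12,s13} | {s0,s6}.
Split {s1,s3,s5,s7,s9,s10,s11,s12,s13} by δ(·,1) → {s5,s7,s9,s10,s12,s13} and {s1,s3,s11}.
Split {s5,s7,s9,s10,s12,s13} by δ(·,0) → {s5,s7,s9,s10,s12} and {s13}.
Refine {s5,s7,s9,s10,s12} on symbol 1: members go to different blocks, giving {s5,s7,s9,s12} and {s10}.
Split {s5,s7,s9,s12} by δ(·,0) → {s5,s12} and {s7,s9}.
Split {s0,s6} by δ(·,0) → {s0} and {s6}.
Refine {s1,s3,s11} on symbol 0: members go to different blocks, giving {s1,s3} and {s11}.
The partition is now stable with 8 blocks: {s5,s12} | {s0} | {s1,s3} | {s13} | {s10} | {s7,s9} | {s6} | {s11}.
s6 and s11 end up in different blocks, so they are distinguishable. For instance, the string 'ε' is accepted from only s11.

No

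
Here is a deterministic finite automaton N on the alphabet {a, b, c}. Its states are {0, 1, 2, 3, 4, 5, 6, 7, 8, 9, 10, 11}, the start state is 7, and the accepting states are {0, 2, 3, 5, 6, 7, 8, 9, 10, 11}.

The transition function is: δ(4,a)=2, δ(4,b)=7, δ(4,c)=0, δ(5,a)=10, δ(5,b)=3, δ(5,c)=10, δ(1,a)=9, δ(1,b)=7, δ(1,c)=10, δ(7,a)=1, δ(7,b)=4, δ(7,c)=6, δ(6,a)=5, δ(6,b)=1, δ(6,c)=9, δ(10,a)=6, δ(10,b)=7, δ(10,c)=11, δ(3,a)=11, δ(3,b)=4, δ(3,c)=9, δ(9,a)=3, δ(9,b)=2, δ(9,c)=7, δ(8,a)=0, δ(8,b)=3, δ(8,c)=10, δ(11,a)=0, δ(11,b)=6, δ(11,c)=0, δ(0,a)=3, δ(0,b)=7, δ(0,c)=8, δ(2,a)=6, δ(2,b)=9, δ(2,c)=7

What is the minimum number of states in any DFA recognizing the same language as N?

6

All states are reachable from the start state.
P0 = {0,2,3,5,6,7,8,9,10,11} | {1,4}.
Refine {0,2,3,5,6,7,8,9,10,11} on symbol a: members go to different blocks, giving {0,2,3,5,6,8,9,10,11} and {7}.
Split {0,2,3,5,6,8,9,10,11} by δ(·,b) → {2,5,8,9,11} and {0,10} and {3,6}.
Refine {2,5,8,9,11} on symbol a: members go to different blocks, giving {5,8,11} and {2,9}.
No further refinement is possible. Final partition (6 blocks): {5,8,11} | {1,4} | {7} | {0,10} | {3,6} | {2,9}.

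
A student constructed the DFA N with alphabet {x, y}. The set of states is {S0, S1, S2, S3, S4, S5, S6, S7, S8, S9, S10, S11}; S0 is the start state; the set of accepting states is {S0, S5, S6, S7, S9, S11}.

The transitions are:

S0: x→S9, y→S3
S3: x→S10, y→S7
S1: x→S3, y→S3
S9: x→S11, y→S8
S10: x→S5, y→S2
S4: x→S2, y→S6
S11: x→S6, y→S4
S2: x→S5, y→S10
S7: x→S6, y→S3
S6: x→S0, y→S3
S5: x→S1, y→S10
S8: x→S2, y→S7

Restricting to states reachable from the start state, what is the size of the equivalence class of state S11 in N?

Start with accepting vs non-accepting: {S0,S5,S6,S7,S9,S11} | {S1,S2,S3,S4,S8,S10}.
Refine {S0,S5,S6,S7,S9,S11} on symbol x: members go to different blocks, giving {S0,S6,S7,S9,S11} and {S5}.
Refine {S1,S2,S3,S4,S8,S10} on symbol x: members go to different blocks, giving {S1,S3,S4,S8} and {S2,S10}.
Split {S1,S3,S4,S8} by δ(·,x) → {S3,S4,S8} and {S1}.
No further refinement is possible. Final partition (5 blocks): {S0,S6,S7,S9,S11} | {S3,S4,S8} | {S5} | {S2,S10} | {S1}.
State S11 belongs to the block {S0,S6,S7,S9,S11}, which has 5 states.

5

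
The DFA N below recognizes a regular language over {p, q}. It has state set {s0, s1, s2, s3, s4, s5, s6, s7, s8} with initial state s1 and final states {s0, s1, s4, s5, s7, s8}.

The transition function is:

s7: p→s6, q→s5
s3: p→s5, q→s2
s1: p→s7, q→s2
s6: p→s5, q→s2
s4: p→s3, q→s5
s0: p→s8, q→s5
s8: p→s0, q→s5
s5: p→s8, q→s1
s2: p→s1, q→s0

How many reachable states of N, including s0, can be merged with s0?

First remove the unreachable states {s3,s4}; 7 states remain.
Initial partition by acceptance: {s0,s1,s5,s7,s8} | {s2,s6}.
Refine {s0,s1,s5,s7,s8} on symbol p: members go to different blocks, giving {s0,s1,s5,s8} and {s7}.
Refine {s0,s1,s5,s8} on symbol p: members go to different blocks, giving {s0,s5,s8} and {s1}.
On input q, block {s0,s5,s8} splits into {s0,s8} and {s5}.
Split {s2,s6} by δ(·,p) → {s2} and {s6}.
The partition is now stable with 6 blocks: {s0,s8} | {s2} | {s7} | {s1} | {s5} | {s6}.
The equivalence class containing s0 is {s0,s8}, of size 2.

2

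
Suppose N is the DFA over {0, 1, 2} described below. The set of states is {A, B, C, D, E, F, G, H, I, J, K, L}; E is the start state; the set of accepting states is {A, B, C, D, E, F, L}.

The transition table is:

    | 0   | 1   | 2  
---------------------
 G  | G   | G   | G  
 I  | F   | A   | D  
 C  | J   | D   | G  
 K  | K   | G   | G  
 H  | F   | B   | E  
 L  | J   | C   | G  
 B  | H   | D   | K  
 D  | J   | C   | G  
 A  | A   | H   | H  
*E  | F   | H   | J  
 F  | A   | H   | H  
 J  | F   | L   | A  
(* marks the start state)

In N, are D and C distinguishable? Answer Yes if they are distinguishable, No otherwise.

No

Reachable states from the start: {A,B,C,D,E,F,G,H,J,K,L}. Unreachable: {I} — drop them.
P0 = {A,B,C,D,E,F,L} | {G,H,J,K}.
On input 0, block {A,B,C,D,E,F,L} splits into {B,C,D,L} and {A,E,F}.
Split {G,H,J,K} by δ(·,0) → {G,K} and {H,J}.
No further refinement is possible. Final partition (4 blocks): {B,C,D,L} | {G,K} | {A,E,F} | {H,J}.
D and C lie in the same block of the stable partition, so they are equivalent — no string distinguishes them.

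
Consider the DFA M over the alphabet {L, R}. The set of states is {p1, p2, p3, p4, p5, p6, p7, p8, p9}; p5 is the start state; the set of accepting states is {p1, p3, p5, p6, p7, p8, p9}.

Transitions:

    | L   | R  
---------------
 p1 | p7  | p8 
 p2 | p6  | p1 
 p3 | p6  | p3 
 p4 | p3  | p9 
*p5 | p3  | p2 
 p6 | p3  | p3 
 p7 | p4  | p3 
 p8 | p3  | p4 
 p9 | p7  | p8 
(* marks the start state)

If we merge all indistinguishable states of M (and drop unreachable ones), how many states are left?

Every state is reachable, so we keep all 9.
Initial partition by acceptance: {p1,p3,p5,p6,p7,p8,p9} | {p2,p4}.
Refine {p1,p3,p5,p6,p7,p8,p9} on symbol L: members go to different blocks, giving {p1,p3,p5,p6,p8,p9} and {p7}.
On input L, block {p1,p3,p5,p6,p8,p9} splits into {p3,p5,p6,p8} and {p1,p9}.
Split {p3,p5,p6,p8} by δ(·,R) → {p3,p6} and {p5,p8}.
No further refinement is possible. Final partition (5 blocks): {p3,p6} | {p2,p4} | {p7} | {p1,p9} | {p5,p8}.

5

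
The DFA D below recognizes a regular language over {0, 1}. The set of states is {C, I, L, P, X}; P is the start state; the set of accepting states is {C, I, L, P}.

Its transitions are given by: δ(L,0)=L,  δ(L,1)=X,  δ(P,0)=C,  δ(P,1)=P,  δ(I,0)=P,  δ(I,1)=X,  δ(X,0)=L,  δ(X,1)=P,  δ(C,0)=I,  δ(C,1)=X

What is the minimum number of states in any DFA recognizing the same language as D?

5

Initial partition by acceptance: {C,I,L,P} | {X}.
Split {C,I,L,P} by δ(·,1) → {C,I,L} and {P}.
Split {C,I,L} by δ(·,0) → {C,L} and {I}.
On input 0, block {C,L} splits into {C} and {L}.
The partition is now stable with 5 blocks: {C} | {X} | {P} | {I} | {L}.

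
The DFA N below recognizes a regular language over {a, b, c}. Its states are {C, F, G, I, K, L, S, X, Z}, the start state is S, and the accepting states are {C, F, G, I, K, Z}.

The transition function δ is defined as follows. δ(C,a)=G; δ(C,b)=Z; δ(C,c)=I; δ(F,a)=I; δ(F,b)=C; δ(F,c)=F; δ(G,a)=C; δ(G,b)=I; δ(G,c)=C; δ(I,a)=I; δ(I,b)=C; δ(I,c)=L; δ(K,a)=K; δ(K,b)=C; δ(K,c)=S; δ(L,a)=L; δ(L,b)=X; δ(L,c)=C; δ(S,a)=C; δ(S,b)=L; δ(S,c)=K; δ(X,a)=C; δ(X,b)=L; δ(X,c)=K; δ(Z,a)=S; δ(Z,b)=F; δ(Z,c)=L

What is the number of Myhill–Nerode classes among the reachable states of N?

Start with accepting vs non-accepting: {C,F,G,I,K,Z} | {L,S,X}.
On input a, block {C,F,G,I,K,Z} splits into {C,F,G,I,K} and {Z}.
Split {C,F,G,I,K} by δ(·,b) → {F,G,I,K} and {C}.
Split {F,G,I,K} by δ(·,a) → {F,I,K} and {G}.
Refine {F,I,K} on symbol c: members go to different blocks, giving {I,K} and {F}.
Refine {L,S,X} on symbol a: members go to different blocks, giving {S,X} and {L}.
Split {I,K} by δ(·,c) → {K} and {I}.
The partition is now stable with 8 blocks: {K} | {S,X} | {Z} | {C} | {G} | {F} | {L} | {I}.

8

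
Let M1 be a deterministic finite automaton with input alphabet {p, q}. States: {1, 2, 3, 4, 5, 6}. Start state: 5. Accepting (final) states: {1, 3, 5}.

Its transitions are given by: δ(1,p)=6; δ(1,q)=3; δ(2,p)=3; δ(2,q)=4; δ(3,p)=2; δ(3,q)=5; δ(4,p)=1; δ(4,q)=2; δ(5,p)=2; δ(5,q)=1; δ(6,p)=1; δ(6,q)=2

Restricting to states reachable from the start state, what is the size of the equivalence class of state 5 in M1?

3

All states are reachable from the start state.
P0 = {1,3,5} | {2,4,6}.
Stable partition: {1,3,5} | {2,4,6} — 2 equivalence classes.
The equivalence class containing 5 is {1,3,5}, of size 3.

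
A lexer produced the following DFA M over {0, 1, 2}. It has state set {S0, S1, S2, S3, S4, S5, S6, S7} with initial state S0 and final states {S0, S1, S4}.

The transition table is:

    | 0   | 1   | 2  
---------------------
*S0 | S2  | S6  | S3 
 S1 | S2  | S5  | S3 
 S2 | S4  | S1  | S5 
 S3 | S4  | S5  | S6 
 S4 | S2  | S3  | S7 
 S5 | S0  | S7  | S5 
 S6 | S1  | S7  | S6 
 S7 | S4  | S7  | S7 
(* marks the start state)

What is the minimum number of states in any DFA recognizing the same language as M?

Every state is reachable, so we keep all 8.
Initial partition by acceptance: {S0,S1,S4} | {S2,S3,S5,S6,S7}.
Refine {S2,S3,S5,S6,S7} on symbol 1: members go to different blocks, giving {S3,S5,S6,S7} and {S2}.
Stable partition: {S0,S1,S4} | {S3,S5,S6,S7} | {S2} — 3 equivalence classes.

3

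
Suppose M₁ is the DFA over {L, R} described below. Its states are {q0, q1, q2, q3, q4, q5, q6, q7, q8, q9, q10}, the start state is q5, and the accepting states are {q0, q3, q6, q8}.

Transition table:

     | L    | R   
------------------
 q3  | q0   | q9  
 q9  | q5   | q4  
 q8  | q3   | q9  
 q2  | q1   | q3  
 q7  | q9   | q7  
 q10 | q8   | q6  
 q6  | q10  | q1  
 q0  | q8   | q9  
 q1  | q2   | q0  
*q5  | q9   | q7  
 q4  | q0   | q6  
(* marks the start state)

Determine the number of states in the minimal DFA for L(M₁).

Every state is reachable, so we keep all 11.
Initial partition by acceptance: {q0,q3,q6,q8} | {q1,q2,q4,q5,q7,q9,q10}.
On input L, block {q0,q3,q6,q8} splits into {q0,q3,q8} and {q6}.
Refine {q1,q2,q4,q5,q7,q9,q10} on symbol L: members go to different blocks, giving {q1,q2,q5,q7,q9} and {q4,q10}.
On input R, block {q1,q2,q5,q7,q9} splits into {q1,q2} and {q5,q7} and {q9}.
Stable partition: {q0,q3,q8} | {q1,q2} | {q6} | {q4,q10} | {q5,q7} | {q9} — 6 equivalence classes.

6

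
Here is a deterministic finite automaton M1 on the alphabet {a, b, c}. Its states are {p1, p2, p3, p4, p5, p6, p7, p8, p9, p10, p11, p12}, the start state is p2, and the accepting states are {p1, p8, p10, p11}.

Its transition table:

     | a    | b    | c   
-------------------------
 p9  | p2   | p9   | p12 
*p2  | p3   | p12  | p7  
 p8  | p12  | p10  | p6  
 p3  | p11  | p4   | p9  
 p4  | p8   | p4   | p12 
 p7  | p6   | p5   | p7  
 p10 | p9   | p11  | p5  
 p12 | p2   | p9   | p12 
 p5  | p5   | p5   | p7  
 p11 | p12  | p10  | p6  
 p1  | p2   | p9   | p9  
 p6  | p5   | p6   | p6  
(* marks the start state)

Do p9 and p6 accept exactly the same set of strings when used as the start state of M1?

States {p1} cannot be reached from the start state, so discard them.
P0 = {p8,p10,p11} | {p2,p3,p4,p5,p6,p7,p9,p12}.
On input a, block {p2,p3,p4,p5,p6,p7,p9,p12} splits into {p2,p5,p6,p7,p9,p12} and {p3,p4}.
Split {p2,p5,p6,p7,p9,p12} by δ(·,a) → {p5,p6,p7,p9,p12} and {p2}.
Refine {p5,p6,p7,p9,p12} on symbol a: members go to different blocks, giving {p5,p6,p7} and {p9,p12}.
Stable partition: {p8,p10,p11} | {p5,p6,p7} | {p3,p4} | {p2} | {p9,p12} — 5 equivalence classes.
p9 and p6 end up in different blocks, so they are distinguishable. For instance, the string 'aaa' is accepted from only p9.

No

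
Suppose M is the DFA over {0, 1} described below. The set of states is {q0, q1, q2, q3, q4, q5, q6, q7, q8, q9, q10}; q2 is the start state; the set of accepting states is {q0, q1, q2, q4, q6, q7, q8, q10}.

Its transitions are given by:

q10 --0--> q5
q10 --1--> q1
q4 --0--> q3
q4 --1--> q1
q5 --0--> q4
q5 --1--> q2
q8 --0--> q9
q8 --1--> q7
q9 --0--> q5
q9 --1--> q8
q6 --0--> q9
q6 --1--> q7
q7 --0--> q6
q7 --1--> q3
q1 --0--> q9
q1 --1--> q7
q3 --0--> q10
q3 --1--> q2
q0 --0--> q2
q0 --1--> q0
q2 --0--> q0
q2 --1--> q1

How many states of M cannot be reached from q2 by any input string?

A breadth-first search from the start state visits every state.

0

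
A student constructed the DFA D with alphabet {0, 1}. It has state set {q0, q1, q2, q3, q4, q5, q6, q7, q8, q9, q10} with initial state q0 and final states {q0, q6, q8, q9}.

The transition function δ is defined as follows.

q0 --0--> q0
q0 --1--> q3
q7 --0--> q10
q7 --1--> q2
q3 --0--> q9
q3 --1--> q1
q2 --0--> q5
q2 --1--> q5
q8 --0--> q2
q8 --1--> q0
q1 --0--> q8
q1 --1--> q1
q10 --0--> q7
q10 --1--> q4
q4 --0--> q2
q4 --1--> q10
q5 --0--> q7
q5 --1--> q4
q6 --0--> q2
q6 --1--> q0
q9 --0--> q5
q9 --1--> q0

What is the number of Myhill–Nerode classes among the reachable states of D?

Reachable states from the start: {q0,q1,q2,q3,q4,q5,q7,q8,q9,q10}. Unreachable: {q6} — drop them.
P0 = {q0,q8,q9} | {q1,q2,q3,q4,q5,q7,q10}.
Refine {q0,q8,q9} on symbol 0: members go to different blocks, giving {q8,q9} and {q0}.
Refine {q1,q2,q3,q4,q5,q7,q10} on symbol 0: members go to different blocks, giving {q2,q4,q5,q7,q10} and {q1,q3}.
No further refinement is possible. Final partition (4 blocks): {q8,q9} | {q2,q4,q5,q7,q10} | {q0} | {q1,q3}.

4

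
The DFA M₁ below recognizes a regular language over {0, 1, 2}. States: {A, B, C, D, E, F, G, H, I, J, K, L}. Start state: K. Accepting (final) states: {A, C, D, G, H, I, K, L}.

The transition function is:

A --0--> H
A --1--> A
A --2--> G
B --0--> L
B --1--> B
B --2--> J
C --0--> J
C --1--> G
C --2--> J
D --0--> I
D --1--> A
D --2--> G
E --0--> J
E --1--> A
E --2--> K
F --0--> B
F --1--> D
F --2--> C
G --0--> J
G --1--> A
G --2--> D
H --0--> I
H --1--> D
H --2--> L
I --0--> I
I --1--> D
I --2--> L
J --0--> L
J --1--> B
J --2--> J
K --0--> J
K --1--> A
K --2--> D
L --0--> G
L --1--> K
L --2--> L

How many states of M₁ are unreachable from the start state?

3

No path from K leads to C, E, F; the other 9 states are all reachable.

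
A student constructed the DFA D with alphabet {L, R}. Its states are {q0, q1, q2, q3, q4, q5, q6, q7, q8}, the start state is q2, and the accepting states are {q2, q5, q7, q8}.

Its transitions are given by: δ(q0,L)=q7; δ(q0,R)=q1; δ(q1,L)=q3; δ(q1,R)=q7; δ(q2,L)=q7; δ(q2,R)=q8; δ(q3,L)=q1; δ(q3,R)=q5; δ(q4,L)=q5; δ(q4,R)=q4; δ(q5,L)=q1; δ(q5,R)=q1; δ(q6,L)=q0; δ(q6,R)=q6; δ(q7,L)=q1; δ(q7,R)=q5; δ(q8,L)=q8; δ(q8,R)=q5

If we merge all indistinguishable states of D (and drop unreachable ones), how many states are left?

6

First remove the unreachable states {q0,q4,q6}; 6 states remain.
Initial partition by acceptance: {q2,q5,q7,q8} | {q1,q3}.
Split {q2,q5,q7,q8} by δ(·,L) → {q2,q8} and {q5,q7}.
On input L, block {q2,q8} splits into {q2} and {q8}.
Refine {q5,q7} on symbol R: members go to different blocks, giving {q5} and {q7}.
Split {q1,q3} by δ(·,R) → {q1} and {q3}.
Stable partition: {q2} | {q1} | {q5} | {q8} | {q7} | {q3} — 6 equivalence classes.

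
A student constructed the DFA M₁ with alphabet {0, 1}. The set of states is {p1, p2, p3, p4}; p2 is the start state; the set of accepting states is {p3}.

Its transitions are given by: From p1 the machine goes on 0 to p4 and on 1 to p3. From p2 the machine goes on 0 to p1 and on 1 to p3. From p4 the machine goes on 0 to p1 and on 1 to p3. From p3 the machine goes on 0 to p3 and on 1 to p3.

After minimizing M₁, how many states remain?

Initial partition by acceptance: {p3} | {p1,p2,p4}.
No further refinement is possible. Final partition (2 blocks): {p3} | {p1,p2,p4}.

2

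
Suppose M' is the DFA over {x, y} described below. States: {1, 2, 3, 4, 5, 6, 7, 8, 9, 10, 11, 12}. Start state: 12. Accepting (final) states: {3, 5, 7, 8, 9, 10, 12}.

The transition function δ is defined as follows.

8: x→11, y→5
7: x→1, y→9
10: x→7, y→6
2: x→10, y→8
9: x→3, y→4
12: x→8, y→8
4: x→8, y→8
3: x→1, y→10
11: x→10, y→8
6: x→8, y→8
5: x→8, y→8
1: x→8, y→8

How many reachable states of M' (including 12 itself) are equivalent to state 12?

Reachable states from the start: {1,3,4,5,6,7,8,9,10,11,12}. Unreachable: {2} — drop them.
P0 = {3,5,7,8,9,10,12} | {1,4,6,11}.
On input x, block {3,5,7,8,9,10,12} splits into {5,9,10,12} and {3,7,8}.
Refine {5,9,10,12} on symbol y: members go to different blocks, giving {5,12} and {9,10}.
Refine {1,4,6,11} on symbol x: members go to different blocks, giving {1,4,6} and {11}.
On input x, block {3,7,8} splits into {3,7} and {8}.
No further refinement is possible. Final partition (6 blocks): {5,12} | {1,4,6} | {3,7} | {9,10} | {11} | {8}.
State 12 belongs to the block {5,12}, which has 2 states.

2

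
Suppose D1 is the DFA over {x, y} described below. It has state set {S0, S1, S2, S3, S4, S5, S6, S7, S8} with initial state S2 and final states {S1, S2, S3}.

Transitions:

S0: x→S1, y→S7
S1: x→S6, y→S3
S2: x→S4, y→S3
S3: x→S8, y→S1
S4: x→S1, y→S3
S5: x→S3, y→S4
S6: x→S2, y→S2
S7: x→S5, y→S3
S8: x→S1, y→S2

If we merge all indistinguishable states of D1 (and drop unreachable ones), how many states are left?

2

States {S0,S5,S7} cannot be reached from the start state, so discard them.
Initial partition by acceptance: {S1,S2,S3} | {S4,S6,S8}.
Stable partition: {S1,S2,S3} | {S4,S6,S8} — 2 equivalence classes.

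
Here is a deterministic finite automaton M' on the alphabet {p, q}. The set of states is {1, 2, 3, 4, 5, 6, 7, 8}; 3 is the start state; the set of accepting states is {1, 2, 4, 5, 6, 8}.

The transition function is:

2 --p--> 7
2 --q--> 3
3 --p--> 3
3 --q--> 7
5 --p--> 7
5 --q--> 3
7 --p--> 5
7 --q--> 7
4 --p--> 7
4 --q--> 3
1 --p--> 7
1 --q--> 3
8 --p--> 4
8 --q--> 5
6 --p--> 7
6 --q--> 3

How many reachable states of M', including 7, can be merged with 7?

First remove the unreachable states {1,2,4,6,8}; 3 states remain.
Start with accepting vs non-accepting: {5} | {3,7}.
Split {3,7} by δ(·,p) → {3} and {7}.
The partition is now stable with 3 blocks: {5} | {3} | {7}.
The equivalence class containing 7 is {7}, of size 1.

1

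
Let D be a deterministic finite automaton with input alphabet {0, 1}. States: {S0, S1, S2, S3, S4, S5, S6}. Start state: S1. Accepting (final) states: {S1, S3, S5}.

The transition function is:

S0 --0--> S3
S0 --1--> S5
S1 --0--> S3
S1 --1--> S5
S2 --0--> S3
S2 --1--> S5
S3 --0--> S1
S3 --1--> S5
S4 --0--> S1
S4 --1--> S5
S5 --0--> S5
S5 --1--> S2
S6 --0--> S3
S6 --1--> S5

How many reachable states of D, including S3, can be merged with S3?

Reachable states from the start: {S1,S2,S3,S5}. Unreachable: {S0,S4,S6} — drop them.
P0 = {S1,S3,S5} | {S2}.
On input 1, block {S1,S3,S5} splits into {S1,S3} and {S5}.
The partition is now stable with 3 blocks: {S1,S3} | {S2} | {S5}.
State S3 belongs to the block {S1,S3}, which has 2 states.

2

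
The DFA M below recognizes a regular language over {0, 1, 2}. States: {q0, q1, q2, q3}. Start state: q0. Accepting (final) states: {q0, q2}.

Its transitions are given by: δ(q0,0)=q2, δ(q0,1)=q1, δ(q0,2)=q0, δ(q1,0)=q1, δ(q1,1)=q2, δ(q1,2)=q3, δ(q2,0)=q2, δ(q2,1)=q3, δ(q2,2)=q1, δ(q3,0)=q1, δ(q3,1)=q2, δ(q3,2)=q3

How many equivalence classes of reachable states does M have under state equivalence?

Every state is reachable, so we keep all 4.
Initial partition by acceptance: {q0,q2} | {q1,q3}.
On input 2, block {q0,q2} splits into {q0} and {q2}.
Stable partition: {q0} | {q1,q3} | {q2} — 3 equivalence classes.

3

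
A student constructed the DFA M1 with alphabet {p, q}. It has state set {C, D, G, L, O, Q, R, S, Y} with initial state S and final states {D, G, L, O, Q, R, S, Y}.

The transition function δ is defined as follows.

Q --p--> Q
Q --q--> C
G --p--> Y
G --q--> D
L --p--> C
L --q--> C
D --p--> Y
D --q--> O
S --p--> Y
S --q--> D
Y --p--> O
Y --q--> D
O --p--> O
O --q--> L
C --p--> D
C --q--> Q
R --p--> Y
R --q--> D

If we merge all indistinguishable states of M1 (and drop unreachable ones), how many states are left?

7

States {G,R} cannot be reached from the start state, so discard them.
Start with accepting vs non-accepting: {D,L,O,Q,S,Y} | {C}.
On input p, block {D,L,O,Q,S,Y} splits into {D,O,Q,S,Y} and {L}.
On input q, block {D,O,Q,S,Y} splits into {D,S,Y} and {O} and {Q}.
Split {D,S,Y} by δ(·,p) → {D,S} and {Y}.
On input q, block {D,S} splits into {S} and {D}.
The partition is now stable with 7 blocks: {S} | {C} | {L} | {O} | {Q} | {Y} | {D}.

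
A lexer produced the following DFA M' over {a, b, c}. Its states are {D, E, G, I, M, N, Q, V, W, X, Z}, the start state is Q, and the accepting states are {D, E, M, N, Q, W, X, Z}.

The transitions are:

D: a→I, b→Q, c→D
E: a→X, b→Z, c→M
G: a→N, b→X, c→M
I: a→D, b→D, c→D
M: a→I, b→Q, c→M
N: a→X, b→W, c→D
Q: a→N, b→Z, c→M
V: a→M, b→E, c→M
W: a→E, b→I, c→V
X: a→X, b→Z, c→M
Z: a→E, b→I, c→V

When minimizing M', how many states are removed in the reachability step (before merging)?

1

No path from Q leads to G; the other 10 states are all reachable.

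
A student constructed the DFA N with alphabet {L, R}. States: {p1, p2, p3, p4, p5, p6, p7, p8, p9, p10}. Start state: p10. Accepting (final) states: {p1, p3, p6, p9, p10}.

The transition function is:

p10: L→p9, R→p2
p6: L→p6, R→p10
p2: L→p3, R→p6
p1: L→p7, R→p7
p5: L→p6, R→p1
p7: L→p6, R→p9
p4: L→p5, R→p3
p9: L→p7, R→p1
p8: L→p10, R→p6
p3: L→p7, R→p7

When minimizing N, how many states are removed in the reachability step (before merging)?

3

BFS from p10 reaches {p1, p2, p3, p6, p7, p9, p10}; the 3 state(s) p4, p5, p8 are never visited.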